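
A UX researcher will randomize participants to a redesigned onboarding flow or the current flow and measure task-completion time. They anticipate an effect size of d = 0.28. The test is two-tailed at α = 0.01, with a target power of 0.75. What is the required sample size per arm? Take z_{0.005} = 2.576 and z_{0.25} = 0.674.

n = 270 per group

For two independent groups with equal n: n = 2·((z_{α/2} + z_β) / d)².
z_{α/2} + z_β = 2.576 + 0.674 = 3.250.
n = 2 × (3.250 / 0.28)² = 2 × 11.607² = 2 × 134.73 = 269.5.
Round up to the next whole participant.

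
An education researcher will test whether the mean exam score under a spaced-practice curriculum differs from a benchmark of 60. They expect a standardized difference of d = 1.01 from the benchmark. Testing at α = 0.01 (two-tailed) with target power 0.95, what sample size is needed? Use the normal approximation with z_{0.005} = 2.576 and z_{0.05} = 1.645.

For a one-sample test: n = ((z_{α/2} + z_β) / d)².
z_{α/2} + z_β = 2.576 + 1.645 = 4.221.
n = (4.221 / 1.01)² = 4.179² = 17.47.
Round up.

n = 18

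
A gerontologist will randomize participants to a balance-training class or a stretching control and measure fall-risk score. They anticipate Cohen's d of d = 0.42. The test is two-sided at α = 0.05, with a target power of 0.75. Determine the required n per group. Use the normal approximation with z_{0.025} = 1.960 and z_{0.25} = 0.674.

n = 79 per group

For two independent groups with equal n: n = 2·((z_{α/2} + z_β) / d)².
z_{α/2} + z_β = 1.960 + 0.674 = 2.634.
n = 2 × (2.634 / 0.42)² = 2 × 6.271² = 2 × 39.33 = 78.7.
Round up to the next whole participant.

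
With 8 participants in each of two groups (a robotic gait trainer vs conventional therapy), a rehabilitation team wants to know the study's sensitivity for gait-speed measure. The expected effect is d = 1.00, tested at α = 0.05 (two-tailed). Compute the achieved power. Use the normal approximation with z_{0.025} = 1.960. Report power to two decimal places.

power ≈ 0.52

For two equal groups, power = Φ(d·√(n/2) − z_{α/2}).
d·√(n/2) = 1.00 × √(8/2) = 1.00 × 2.000 = 2.000.
z_β = 2.000 − 1.960 = 0.040.
Power = Φ(0.040) = 0.516.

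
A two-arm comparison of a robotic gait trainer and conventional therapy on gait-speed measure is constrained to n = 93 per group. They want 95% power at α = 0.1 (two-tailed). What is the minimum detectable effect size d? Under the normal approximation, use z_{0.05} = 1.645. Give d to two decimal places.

d_min ≈ 0.48

For two independent groups of n = 93 each: d_min = (z_{α/2} + z_β)·√(2/n).
z-sum = 1.645 + 1.645 = 3.290.
d_min = 3.290 × √(2/93) = 3.290 × 0.1466 = 0.482.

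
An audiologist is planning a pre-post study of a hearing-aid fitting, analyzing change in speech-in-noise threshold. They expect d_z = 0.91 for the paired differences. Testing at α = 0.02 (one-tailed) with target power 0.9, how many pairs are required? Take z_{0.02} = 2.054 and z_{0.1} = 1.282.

n = 14 pairs

For a paired (one-sample on differences) test: n = ((z_{α} + z_β) / d)².
z_{α} + z_β = 2.054 + 1.282 = 3.336.
n = (3.336 / 0.91)² = 3.666² = 13.44.
Round up.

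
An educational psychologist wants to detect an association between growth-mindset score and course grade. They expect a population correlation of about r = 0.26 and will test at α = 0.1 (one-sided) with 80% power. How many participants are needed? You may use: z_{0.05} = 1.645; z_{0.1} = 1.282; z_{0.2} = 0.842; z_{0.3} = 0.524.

n = 67

Fisher's z: C = ½·ln((1+r)/(1−r)) = ½·ln(1.7027) = 0.2661.
n = ((z_{α} + z_β)/C)² + 3.
(1.282 + 0.842) / 0.2661 = 2.124 / 0.2661 = 7.982.
n = 7.982² + 3 = 63.71 + 3 = 66.7.
Round up.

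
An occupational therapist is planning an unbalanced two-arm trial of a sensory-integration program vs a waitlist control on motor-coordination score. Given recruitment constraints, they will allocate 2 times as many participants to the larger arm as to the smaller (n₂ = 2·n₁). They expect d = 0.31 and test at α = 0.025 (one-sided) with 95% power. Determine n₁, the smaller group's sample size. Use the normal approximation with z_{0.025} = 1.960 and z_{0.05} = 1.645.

n₁ = 203

With allocation ratio k = n₂/n₁ = 2, Var(x̄₁−x̄₂) = σ²(1/n₁ + 1/(k·n₁)) = σ²·(k+1)/(k·n₁).
So n₁ = (1 + 1/k)·((z_{α} + z_β)/d)² = 1.500 × (3.605/0.31)².
n₁ = 1.500 × 135.23 = 202.9.
Round up: n₁ = 203, giving n₂ = 2 × 203 = 406.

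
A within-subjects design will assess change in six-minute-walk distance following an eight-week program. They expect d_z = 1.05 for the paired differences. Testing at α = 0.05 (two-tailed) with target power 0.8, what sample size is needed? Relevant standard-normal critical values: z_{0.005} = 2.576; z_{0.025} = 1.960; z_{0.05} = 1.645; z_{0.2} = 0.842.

n = 8 pairs

For a paired (one-sample on differences) test: n = ((z_{α/2} + z_β) / d)².
z_{α/2} + z_β = 1.960 + 0.842 = 2.802.
n = (2.802 / 1.05)² = 2.669² = 7.12.
Round up.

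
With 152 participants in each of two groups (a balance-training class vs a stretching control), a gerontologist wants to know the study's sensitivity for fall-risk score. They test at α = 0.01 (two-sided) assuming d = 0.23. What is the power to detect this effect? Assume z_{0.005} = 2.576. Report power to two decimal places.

power ≈ 0.28

For two equal groups, power = Φ(d·√(n/2) − z_{α/2}).
d·√(n/2) = 0.23 × √(152/2) = 0.23 × 8.718 = 2.005.
z_β = 2.005 − 2.576 = -0.571.
Power = Φ(-0.571) = 0.284.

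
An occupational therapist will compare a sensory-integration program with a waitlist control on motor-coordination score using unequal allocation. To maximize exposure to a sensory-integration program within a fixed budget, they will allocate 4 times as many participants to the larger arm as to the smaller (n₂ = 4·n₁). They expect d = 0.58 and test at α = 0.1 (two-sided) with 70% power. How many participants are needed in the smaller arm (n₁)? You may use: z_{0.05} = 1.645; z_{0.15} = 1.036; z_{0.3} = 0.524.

n₁ = 18

With allocation ratio k = n₂/n₁ = 4, Var(x̄₁−x̄₂) = σ²(1/n₁ + 1/(k·n₁)) = σ²·(k+1)/(k·n₁).
So n₁ = (1 + 1/k)·((z_{α/2} + z_β)/d)² = 1.250 × (2.169/0.58)².
n₁ = 1.250 × 13.99 = 17.5.
Round up: n₁ = 18, giving n₂ = 4 × 18 = 72.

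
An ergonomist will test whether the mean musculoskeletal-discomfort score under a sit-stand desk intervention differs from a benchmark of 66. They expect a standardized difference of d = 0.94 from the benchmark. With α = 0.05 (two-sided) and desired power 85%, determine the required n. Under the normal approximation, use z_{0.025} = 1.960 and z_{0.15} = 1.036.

n = 11

For a one-sample test: n = ((z_{α/2} + z_β) / d)².
z_{α/2} + z_β = 1.960 + 1.036 = 2.996.
n = (2.996 / 0.94)² = 3.187² = 10.16.
Round up.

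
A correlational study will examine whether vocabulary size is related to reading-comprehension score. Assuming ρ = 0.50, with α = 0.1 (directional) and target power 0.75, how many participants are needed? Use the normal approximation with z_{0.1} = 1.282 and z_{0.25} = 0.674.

Fisher's z: C = ½·ln((1+r)/(1−r)) = ½·ln(3.0000) = 0.5493.
n = ((z_{α} + z_β)/C)² + 3.
(1.282 + 0.674) / 0.5493 = 1.956 / 0.5493 = 3.561.
n = 3.561² + 3 = 12.68 + 3 = 15.7.
Round up.

n = 16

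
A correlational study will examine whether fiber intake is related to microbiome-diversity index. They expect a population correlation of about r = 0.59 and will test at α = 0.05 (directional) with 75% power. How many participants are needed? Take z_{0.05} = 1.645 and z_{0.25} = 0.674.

n = 15

Fisher's z: C = ½·ln((1+r)/(1−r)) = ½·ln(3.8780) = 0.6777.
n = ((z_{α} + z_β)/C)² + 3.
(1.645 + 0.674) / 0.6777 = 2.319 / 0.6777 = 3.422.
n = 3.422² + 3 = 11.71 + 3 = 14.7.
Round up.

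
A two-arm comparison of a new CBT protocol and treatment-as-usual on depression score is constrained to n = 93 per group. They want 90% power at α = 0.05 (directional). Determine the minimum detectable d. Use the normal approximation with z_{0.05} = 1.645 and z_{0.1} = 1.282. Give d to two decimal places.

d_min ≈ 0.43

For two independent groups of n = 93 each: d_min = (z_{α} + z_β)·√(2/n).
z-sum = 1.645 + 1.282 = 2.927.
d_min = 2.927 × √(2/93) = 2.927 × 0.1466 = 0.429.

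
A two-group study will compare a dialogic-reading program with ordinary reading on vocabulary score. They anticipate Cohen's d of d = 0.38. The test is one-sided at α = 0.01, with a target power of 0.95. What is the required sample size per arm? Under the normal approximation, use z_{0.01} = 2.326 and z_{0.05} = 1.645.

n = 219 per group

For two independent groups with equal n: n = 2·((z_{α} + z_β) / d)².
z_{α} + z_β = 2.326 + 1.645 = 3.971.
n = 2 × (3.971 / 0.38)² = 2 × 10.450² = 2 × 109.20 = 218.4.
Round up to the next whole participant.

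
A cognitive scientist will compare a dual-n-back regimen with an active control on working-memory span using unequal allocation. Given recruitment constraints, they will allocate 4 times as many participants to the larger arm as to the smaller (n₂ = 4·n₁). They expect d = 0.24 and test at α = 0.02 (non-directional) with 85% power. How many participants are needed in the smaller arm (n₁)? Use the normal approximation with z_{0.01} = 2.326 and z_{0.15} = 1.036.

With allocation ratio k = n₂/n₁ = 4, Var(x̄₁−x̄₂) = σ²(1/n₁ + 1/(k·n₁)) = σ²·(k+1)/(k·n₁).
So n₁ = (1 + 1/k)·((z_{α/2} + z_β)/d)² = 1.250 × (3.362/0.24)².
n₁ = 1.250 × 196.23 = 245.3.
Round up: n₁ = 246, giving n₂ = 4 × 246 = 984.

n₁ = 246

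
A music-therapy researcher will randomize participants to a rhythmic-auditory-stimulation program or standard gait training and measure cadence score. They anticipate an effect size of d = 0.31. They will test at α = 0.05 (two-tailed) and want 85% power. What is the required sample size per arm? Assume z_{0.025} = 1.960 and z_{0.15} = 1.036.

n = 187 per group

For two independent groups with equal n: n = 2·((z_{α/2} + z_β) / d)².
z_{α/2} + z_β = 1.960 + 1.036 = 2.996.
n = 2 × (2.996 / 0.31)² = 2 × 9.665² = 2 × 93.40 = 186.8.
Round up to the next whole participant.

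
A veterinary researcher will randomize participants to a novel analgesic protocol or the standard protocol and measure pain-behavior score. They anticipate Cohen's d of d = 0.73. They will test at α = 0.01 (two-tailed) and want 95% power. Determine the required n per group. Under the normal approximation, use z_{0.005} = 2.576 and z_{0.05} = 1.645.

For two independent groups with equal n: n = 2·((z_{α/2} + z_β) / d)².
z_{α/2} + z_β = 2.576 + 1.645 = 4.221.
n = 2 × (4.221 / 0.73)² = 2 × 5.782² = 2 × 33.43 = 66.9.
Round up to the next whole participant.

n = 67 per group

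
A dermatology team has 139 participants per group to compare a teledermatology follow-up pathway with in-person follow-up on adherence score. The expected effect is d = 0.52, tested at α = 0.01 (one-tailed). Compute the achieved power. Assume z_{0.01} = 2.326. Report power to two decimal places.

For two equal groups, power = Φ(d·√(n/2) − z_{α}).
d·√(n/2) = 0.52 × √(139/2) = 0.52 × 8.337 = 4.335.
z_β = 4.335 − 2.326 = 2.009.
Power = Φ(2.009) = 0.978.

power ≈ 0.98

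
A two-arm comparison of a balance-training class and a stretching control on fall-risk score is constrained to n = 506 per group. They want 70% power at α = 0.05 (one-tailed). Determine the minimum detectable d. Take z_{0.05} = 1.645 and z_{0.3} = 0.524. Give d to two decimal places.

d_min ≈ 0.14

For two independent groups of n = 506 each: d_min = (z_{α} + z_β)·√(2/n).
z-sum = 1.645 + 0.524 = 2.169.
d_min = 2.169 × √(2/506) = 2.169 × 0.0629 = 0.136.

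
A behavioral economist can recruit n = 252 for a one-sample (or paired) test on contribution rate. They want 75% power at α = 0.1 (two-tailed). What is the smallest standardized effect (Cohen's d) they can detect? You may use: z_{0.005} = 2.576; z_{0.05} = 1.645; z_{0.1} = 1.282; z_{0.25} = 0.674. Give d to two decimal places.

d_min ≈ 0.15

For a single sample (or paired design) of n = 252: d_min = (z_{α/2} + z_β)/√n.
z-sum = 1.645 + 0.674 = 2.319.
d_min = 2.319 / √252 = 2.319 / 15.875 = 0.146.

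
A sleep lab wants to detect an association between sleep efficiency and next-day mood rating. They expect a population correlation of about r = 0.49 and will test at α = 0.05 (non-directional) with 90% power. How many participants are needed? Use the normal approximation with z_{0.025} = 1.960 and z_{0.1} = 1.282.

n = 40

Fisher's z: C = ½·ln((1+r)/(1−r)) = ½·ln(2.9216) = 0.5361.
n = ((z_{α/2} + z_β)/C)² + 3.
(1.960 + 1.282) / 0.5361 = 3.242 / 0.5361 = 6.047.
n = 6.047² + 3 = 36.57 + 3 = 39.6.
Round up.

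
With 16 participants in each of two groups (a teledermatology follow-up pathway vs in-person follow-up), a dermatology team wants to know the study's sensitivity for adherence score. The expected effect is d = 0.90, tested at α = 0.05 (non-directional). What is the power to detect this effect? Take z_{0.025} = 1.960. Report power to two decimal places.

For two equal groups, power = Φ(d·√(n/2) − z_{α/2}).
d·√(n/2) = 0.90 × √(16/2) = 0.90 × 2.828 = 2.546.
z_β = 2.546 − 1.960 = 0.586.
Power = Φ(0.586) = 0.721.

power ≈ 0.72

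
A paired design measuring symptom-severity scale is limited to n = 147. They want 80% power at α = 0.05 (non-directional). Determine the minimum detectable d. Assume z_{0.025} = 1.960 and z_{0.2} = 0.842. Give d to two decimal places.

For a single sample (or paired design) of n = 147: d_min = (z_{α/2} + z_β)/√n.
z-sum = 1.960 + 0.842 = 2.802.
d_min = 2.802 / √147 = 2.802 / 12.124 = 0.231.

d_min ≈ 0.23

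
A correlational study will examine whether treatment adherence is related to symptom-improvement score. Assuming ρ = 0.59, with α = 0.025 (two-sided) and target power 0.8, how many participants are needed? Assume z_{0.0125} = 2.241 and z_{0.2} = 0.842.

n = 24

Fisher's z: C = ½·ln((1+r)/(1−r)) = ½·ln(3.8780) = 0.6777.
n = ((z_{α/2} + z_β)/C)² + 3.
(2.241 + 0.842) / 0.6777 = 3.083 / 0.6777 = 4.549.
n = 4.549² + 3 = 20.70 + 3 = 23.7.
Round up.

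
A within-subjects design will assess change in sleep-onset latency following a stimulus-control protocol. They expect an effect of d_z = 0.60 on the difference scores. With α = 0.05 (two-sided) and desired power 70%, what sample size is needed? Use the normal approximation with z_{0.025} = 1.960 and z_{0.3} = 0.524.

For a paired (one-sample on differences) test: n = ((z_{α/2} + z_β) / d)².
z_{α/2} + z_β = 1.960 + 0.524 = 2.484.
n = (2.484 / 0.60)² = 4.140² = 17.14.
Round up.

n = 18 pairs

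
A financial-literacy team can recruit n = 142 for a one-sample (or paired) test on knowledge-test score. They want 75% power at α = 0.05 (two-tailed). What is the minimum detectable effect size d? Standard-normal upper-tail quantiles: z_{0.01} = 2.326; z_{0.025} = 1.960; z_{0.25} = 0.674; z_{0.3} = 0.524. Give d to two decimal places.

For a single sample (or paired design) of n = 142: d_min = (z_{α/2} + z_β)/√n.
z-sum = 1.960 + 0.674 = 2.634.
d_min = 2.634 / √142 = 2.634 / 11.916 = 0.221.

d_min ≈ 0.22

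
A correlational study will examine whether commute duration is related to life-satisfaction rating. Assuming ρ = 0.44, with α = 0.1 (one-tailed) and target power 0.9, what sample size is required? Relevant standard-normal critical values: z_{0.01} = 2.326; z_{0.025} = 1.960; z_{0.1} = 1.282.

Fisher's z: C = ½·ln((1+r)/(1−r)) = ½·ln(2.5714) = 0.4722.
n = ((z_{α} + z_β)/C)² + 3.
(1.282 + 1.282) / 0.4722 = 2.564 / 0.4722 = 5.430.
n = 5.430² + 3 = 29.48 + 3 = 32.5.
Round up.

n = 33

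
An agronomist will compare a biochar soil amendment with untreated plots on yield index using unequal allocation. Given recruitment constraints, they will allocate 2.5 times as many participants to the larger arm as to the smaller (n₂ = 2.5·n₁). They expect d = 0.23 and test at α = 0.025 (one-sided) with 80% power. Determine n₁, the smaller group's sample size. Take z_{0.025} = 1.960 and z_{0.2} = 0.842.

n₁ = 208

With allocation ratio k = n₂/n₁ = 2.5, Var(x̄₁−x̄₂) = σ²(1/n₁ + 1/(k·n₁)) = σ²·(k+1)/(k·n₁).
So n₁ = (1 + 1/k)·((z_{α} + z_β)/d)² = 1.400 × (2.802/0.23)².
n₁ = 1.400 × 148.42 = 207.8.
Round up: n₁ = 208, giving n₂ = 2.5 × 208 = 520.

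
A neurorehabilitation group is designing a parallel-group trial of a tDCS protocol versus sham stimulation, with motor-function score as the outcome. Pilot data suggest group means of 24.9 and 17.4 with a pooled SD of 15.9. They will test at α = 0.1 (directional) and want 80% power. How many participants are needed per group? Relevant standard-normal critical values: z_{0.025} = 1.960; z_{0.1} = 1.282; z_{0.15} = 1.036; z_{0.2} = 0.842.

n = 41 per group

Cohen's d = |M₁ − M₂| / SD_pooled = |24.9 − 17.4| / 15.9 = 7.5 / 15.9 = 0.472.
For two independent groups with equal n: n = 2·((z_{α} + z_β) / d)².
z_{α} + z_β = 1.282 + 0.842 = 2.124.
n = 2 × (2.124 / 0.472)² = 2 × 4.500² = 2 × 20.25 = 40.5.
Round up to the next whole participant.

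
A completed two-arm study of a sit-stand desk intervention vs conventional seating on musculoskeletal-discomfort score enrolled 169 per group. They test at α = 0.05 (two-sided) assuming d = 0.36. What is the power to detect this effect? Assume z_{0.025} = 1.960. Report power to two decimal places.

For two equal groups, power = Φ(d·√(n/2) − z_{α/2}).
d·√(n/2) = 0.36 × √(169/2) = 0.36 × 9.192 = 3.309.
z_β = 3.309 − 1.960 = 1.349.
Power = Φ(1.349) = 0.911.

power ≈ 0.91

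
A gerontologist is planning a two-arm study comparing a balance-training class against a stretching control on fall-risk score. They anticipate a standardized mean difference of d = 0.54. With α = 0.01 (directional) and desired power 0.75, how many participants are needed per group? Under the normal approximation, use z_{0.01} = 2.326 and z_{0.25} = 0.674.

For two independent groups with equal n: n = 2·((z_{α} + z_β) / d)².
z_{α} + z_β = 2.326 + 0.674 = 3.000.
n = 2 × (3.000 / 0.54)² = 2 × 5.556² = 2 × 30.86 = 61.7.
Round up to the next whole participant.

n = 62 per group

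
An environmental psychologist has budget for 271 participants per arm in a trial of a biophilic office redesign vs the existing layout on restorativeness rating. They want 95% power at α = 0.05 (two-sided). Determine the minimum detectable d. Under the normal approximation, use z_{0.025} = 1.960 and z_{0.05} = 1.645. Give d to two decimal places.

d_min ≈ 0.31

For two independent groups of n = 271 each: d_min = (z_{α/2} + z_β)·√(2/n).
z-sum = 1.960 + 1.645 = 3.605.
d_min = 3.605 × √(2/271) = 3.605 × 0.0859 = 0.310.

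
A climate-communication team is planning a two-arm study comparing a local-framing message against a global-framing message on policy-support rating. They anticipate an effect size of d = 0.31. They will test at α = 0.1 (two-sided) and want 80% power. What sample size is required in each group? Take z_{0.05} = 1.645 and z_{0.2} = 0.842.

n = 129 per group

For two independent groups with equal n: n = 2·((z_{α/2} + z_β) / d)².
z_{α/2} + z_β = 1.645 + 0.842 = 2.487.
n = 2 × (2.487 / 0.31)² = 2 × 8.023² = 2 × 64.36 = 128.7.
Round up to the next whole participant.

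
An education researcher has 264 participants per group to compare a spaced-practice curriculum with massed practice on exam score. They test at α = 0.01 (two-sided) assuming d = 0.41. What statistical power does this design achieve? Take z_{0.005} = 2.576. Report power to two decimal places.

For two equal groups, power = Φ(d·√(n/2) − z_{α/2}).
d·√(n/2) = 0.41 × √(264/2) = 0.41 × 11.489 = 4.711.
z_β = 4.711 − 2.576 = 2.135.
Power = Φ(2.135) = 0.984.

power ≈ 0.98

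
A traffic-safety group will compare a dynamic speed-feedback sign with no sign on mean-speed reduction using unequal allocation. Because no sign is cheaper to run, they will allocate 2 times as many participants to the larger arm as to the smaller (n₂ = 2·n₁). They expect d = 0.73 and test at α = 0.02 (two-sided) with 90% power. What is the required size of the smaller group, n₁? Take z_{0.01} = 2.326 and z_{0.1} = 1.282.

n₁ = 37

With allocation ratio k = n₂/n₁ = 2, Var(x̄₁−x̄₂) = σ²(1/n₁ + 1/(k·n₁)) = σ²·(k+1)/(k·n₁).
So n₁ = (1 + 1/k)·((z_{α/2} + z_β)/d)² = 1.500 × (3.608/0.73)².
n₁ = 1.500 × 24.43 = 36.6.
Round up: n₁ = 37, giving n₂ = 2 × 37 = 74.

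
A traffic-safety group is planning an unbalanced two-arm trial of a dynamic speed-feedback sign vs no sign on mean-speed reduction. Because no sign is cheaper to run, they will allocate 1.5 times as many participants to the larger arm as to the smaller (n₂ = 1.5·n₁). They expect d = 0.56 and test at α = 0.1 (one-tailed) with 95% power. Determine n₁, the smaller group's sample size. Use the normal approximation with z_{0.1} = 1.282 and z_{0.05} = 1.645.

n₁ = 46

With allocation ratio k = n₂/n₁ = 1.5, Var(x̄₁−x̄₂) = σ²(1/n₁ + 1/(k·n₁)) = σ²·(k+1)/(k·n₁).
So n₁ = (1 + 1/k)·((z_{α} + z_β)/d)² = 1.667 × (2.927/0.56)².
n₁ = 1.667 × 27.32 = 45.5.
Round up: n₁ = 46, giving n₂ = 1.5 × 46 = 69.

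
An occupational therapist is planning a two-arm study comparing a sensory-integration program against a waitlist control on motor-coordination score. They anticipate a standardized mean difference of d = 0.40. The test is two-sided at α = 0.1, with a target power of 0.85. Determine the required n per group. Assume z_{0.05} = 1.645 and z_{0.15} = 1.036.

For two independent groups with equal n: n = 2·((z_{α/2} + z_β) / d)².
z_{α/2} + z_β = 1.645 + 1.036 = 2.681.
n = 2 × (2.681 / 0.40)² = 2 × 6.702² = 2 × 44.92 = 89.8.
Round up to the next whole participant.

n = 90 per group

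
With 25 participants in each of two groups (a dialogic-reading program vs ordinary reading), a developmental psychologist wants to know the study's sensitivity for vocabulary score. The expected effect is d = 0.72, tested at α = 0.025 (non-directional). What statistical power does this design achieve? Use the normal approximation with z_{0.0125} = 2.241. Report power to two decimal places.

power ≈ 0.62

For two equal groups, power = Φ(d·√(n/2) − z_{α/2}).
d·√(n/2) = 0.72 × √(25/2) = 0.72 × 3.536 = 2.546.
z_β = 2.546 − 2.241 = 0.305.
Power = Φ(0.305) = 0.620.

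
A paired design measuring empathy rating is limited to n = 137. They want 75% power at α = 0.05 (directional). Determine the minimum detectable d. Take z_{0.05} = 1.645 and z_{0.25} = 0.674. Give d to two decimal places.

For a single sample (or paired design) of n = 137: d_min = (z_{α} + z_β)/√n.
z-sum = 1.645 + 0.674 = 2.319.
d_min = 2.319 / √137 = 2.319 / 11.705 = 0.198.

d_min ≈ 0.20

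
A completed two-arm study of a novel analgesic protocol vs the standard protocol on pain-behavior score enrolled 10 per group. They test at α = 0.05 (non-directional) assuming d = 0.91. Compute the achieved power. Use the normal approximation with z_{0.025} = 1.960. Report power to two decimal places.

For two equal groups, power = Φ(d·√(n/2) − z_{α/2}).
d·√(n/2) = 0.91 × √(10/2) = 0.91 × 2.236 = 2.035.
z_β = 2.035 − 1.960 = 0.075.
Power = Φ(0.075) = 0.530.

power ≈ 0.53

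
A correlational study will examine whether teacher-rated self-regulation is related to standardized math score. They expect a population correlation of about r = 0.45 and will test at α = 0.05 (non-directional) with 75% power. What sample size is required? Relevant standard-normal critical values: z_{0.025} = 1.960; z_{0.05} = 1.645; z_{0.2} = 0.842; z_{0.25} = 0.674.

n = 33

Fisher's z: C = ½·ln((1+r)/(1−r)) = ½·ln(2.6364) = 0.4847.
n = ((z_{α/2} + z_β)/C)² + 3.
(1.960 + 0.674) / 0.4847 = 2.634 / 0.4847 = 5.434.
n = 5.434² + 3 = 29.53 + 3 = 32.5.
Round up.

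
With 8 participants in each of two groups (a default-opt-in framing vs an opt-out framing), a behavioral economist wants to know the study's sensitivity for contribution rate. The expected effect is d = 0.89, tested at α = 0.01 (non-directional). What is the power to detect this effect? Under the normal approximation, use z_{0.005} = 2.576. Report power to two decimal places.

power ≈ 0.21

For two equal groups, power = Φ(d·√(n/2) − z_{α/2}).
d·√(n/2) = 0.89 × √(8/2) = 0.89 × 2.000 = 1.780.
z_β = 1.780 − 2.576 = -0.796.
Power = Φ(-0.796) = 0.213.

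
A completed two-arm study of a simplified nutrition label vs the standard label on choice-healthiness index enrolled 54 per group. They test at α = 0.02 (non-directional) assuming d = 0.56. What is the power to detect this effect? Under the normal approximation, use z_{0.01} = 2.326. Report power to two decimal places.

power ≈ 0.72

For two equal groups, power = Φ(d·√(n/2) − z_{α/2}).
d·√(n/2) = 0.56 × √(54/2) = 0.56 × 5.196 = 2.910.
z_β = 2.910 − 2.326 = 0.584.
Power = Φ(0.584) = 0.720.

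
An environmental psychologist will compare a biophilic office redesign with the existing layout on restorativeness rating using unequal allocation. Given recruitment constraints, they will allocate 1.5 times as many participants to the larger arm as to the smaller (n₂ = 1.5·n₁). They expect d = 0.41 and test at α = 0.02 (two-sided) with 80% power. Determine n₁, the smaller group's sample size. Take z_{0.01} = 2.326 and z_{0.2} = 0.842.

n₁ = 100

With allocation ratio k = n₂/n₁ = 1.5, Var(x̄₁−x̄₂) = σ²(1/n₁ + 1/(k·n₁)) = σ²·(k+1)/(k·n₁).
So n₁ = (1 + 1/k)·((z_{α/2} + z_β)/d)² = 1.667 × (3.168/0.41)².
n₁ = 1.667 × 59.70 = 99.5.
Round up: n₁ = 100, giving n₂ = 1.5 × 100 = 150.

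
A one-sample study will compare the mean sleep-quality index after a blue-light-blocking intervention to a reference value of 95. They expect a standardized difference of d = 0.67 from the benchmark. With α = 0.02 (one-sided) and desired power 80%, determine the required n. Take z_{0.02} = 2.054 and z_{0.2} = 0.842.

For a one-sample test: n = ((z_{α} + z_β) / d)².
z_{α} + z_β = 2.054 + 0.842 = 2.896.
n = (2.896 / 0.67)² = 4.322² = 18.68.
Round up.

n = 19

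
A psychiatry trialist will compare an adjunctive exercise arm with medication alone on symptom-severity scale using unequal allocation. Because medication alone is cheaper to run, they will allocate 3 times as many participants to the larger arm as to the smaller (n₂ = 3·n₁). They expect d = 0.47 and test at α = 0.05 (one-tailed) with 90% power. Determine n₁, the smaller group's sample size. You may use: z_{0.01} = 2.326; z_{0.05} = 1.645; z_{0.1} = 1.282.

n₁ = 52

With allocation ratio k = n₂/n₁ = 3, Var(x̄₁−x̄₂) = σ²(1/n₁ + 1/(k·n₁)) = σ²·(k+1)/(k·n₁).
So n₁ = (1 + 1/k)·((z_{α} + z_β)/d)² = 1.333 × (2.927/0.47)².
n₁ = 1.333 × 38.78 = 51.7.
Round up: n₁ = 52, giving n₂ = 3 × 52 = 156.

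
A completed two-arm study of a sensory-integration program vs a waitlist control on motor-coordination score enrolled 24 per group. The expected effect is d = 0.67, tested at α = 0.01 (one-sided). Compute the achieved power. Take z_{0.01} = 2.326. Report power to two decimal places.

power ≈ 0.50

For two equal groups, power = Φ(d·√(n/2) − z_{α}).
d·√(n/2) = 0.67 × √(24/2) = 0.67 × 3.464 = 2.321.
z_β = 2.321 − 2.326 = -0.005.
Power = Φ(-0.005) = 0.498.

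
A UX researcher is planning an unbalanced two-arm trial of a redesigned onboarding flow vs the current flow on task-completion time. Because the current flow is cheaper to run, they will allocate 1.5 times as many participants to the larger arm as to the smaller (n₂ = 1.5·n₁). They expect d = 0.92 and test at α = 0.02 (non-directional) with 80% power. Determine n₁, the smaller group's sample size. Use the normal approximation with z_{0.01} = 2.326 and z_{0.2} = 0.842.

With allocation ratio k = n₂/n₁ = 1.5, Var(x̄₁−x̄₂) = σ²(1/n₁ + 1/(k·n₁)) = σ²·(k+1)/(k·n₁).
So n₁ = (1 + 1/k)·((z_{α/2} + z_β)/d)² = 1.667 × (3.168/0.92)².
n₁ = 1.667 × 11.86 = 19.8.
Round up: n₁ = 20, giving n₂ = 1.5 × 20 = 30.

n₁ = 20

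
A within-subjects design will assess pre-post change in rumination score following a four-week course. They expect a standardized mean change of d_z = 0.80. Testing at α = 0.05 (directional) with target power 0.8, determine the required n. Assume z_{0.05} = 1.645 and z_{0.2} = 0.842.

n = 10 pairs

For a paired (one-sample on differences) test: n = ((z_{α} + z_β) / d)².
z_{α} + z_β = 1.645 + 0.842 = 2.487.
n = (2.487 / 0.80)² = 3.109² = 9.66.
Round up.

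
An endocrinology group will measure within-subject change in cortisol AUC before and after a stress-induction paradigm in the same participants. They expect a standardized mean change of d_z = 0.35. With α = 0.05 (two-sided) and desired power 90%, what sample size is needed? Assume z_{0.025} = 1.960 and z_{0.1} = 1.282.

For a paired (one-sample on differences) test: n = ((z_{α/2} + z_β) / d)².
z_{α/2} + z_β = 1.960 + 1.282 = 3.242.
n = (3.242 / 0.35)² = 9.263² = 85.80.
Round up.

n = 86 pairs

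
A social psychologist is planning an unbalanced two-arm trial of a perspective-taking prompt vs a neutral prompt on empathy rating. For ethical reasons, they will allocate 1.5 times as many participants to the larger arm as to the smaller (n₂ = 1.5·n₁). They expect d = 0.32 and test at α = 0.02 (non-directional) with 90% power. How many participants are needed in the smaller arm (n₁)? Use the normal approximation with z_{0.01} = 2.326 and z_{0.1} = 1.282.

With allocation ratio k = n₂/n₁ = 1.5, Var(x̄₁−x̄₂) = σ²(1/n₁ + 1/(k·n₁)) = σ²·(k+1)/(k·n₁).
So n₁ = (1 + 1/k)·((z_{α/2} + z_β)/d)² = 1.667 × (3.608/0.32)².
n₁ = 1.667 × 127.13 = 211.9.
Round up: n₁ = 212, giving n₂ = 1.5 × 212 = 318.

n₁ = 212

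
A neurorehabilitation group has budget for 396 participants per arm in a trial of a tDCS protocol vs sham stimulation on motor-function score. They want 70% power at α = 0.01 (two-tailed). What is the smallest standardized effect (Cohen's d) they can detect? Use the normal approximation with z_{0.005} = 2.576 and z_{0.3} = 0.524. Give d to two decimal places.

For two independent groups of n = 396 each: d_min = (z_{α/2} + z_β)·√(2/n).
z-sum = 2.576 + 0.524 = 3.100.
d_min = 3.100 × √(2/396) = 3.100 × 0.0711 = 0.220.

d_min ≈ 0.22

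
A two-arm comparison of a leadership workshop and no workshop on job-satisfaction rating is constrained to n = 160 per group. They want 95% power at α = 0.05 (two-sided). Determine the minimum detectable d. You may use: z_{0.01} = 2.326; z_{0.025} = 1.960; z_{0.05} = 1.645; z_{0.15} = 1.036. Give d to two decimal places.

d_min ≈ 0.40

For two independent groups of n = 160 each: d_min = (z_{α/2} + z_β)·√(2/n).
z-sum = 1.960 + 1.645 = 3.605.
d_min = 3.605 × √(2/160) = 3.605 × 0.1118 = 0.403.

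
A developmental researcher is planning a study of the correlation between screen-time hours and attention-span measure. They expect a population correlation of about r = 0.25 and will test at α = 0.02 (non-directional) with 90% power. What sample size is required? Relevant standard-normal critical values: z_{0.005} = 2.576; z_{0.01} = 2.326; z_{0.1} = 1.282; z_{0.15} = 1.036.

n = 203

Fisher's z: C = ½·ln((1+r)/(1−r)) = ½·ln(1.6667) = 0.2554.
n = ((z_{α/2} + z_β)/C)² + 3.
(2.326 + 1.282) / 0.2554 = 3.608 / 0.2554 = 14.127.
n = 14.127² + 3 = 199.57 + 3 = 202.6.
Round up.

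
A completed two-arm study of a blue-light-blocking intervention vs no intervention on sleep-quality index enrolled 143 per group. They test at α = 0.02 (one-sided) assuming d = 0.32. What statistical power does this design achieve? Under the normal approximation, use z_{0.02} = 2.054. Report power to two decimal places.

For two equal groups, power = Φ(d·√(n/2) − z_{α}).
d·√(n/2) = 0.32 × √(143/2) = 0.32 × 8.456 = 2.706.
z_β = 2.706 − 2.054 = 0.652.
Power = Φ(0.652) = 0.743.

power ≈ 0.74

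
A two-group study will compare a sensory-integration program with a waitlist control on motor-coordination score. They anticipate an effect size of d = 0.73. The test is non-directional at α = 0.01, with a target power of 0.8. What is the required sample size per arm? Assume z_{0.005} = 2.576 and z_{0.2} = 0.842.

For two independent groups with equal n: n = 2·((z_{α/2} + z_β) / d)².
z_{α/2} + z_β = 2.576 + 0.842 = 3.418.
n = 2 × (3.418 / 0.73)² = 2 × 4.682² = 2 × 21.92 = 43.8.
Round up to the next whole participant.

n = 44 per group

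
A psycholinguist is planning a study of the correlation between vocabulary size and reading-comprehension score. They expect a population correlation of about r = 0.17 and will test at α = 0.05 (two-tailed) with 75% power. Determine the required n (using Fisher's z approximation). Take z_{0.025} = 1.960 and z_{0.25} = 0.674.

n = 239

Fisher's z: C = ½·ln((1+r)/(1−r)) = ½·ln(1.4096) = 0.1717.
n = ((z_{α/2} + z_β)/C)² + 3.
(1.960 + 0.674) / 0.1717 = 2.634 / 0.1717 = 15.341.
n = 15.341² + 3 = 235.34 + 3 = 238.3.
Round up.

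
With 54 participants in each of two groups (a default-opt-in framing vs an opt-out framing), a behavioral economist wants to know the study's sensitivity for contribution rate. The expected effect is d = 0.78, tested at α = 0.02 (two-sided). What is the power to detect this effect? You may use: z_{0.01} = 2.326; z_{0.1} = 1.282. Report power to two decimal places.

For two equal groups, power = Φ(d·√(n/2) − z_{α/2}).
d·√(n/2) = 0.78 × √(54/2) = 0.78 × 5.196 = 4.053.
z_β = 4.053 − 2.326 = 1.727.
Power = Φ(1.727) = 0.958.

power ≈ 0.96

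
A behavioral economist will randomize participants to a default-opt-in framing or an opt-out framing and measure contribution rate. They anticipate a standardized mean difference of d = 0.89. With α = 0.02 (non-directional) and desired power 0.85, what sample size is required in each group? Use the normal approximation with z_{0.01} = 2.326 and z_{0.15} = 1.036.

n = 29 per group

For two independent groups with equal n: n = 2·((z_{α/2} + z_β) / d)².
z_{α/2} + z_β = 2.326 + 1.036 = 3.362.
n = 2 × (3.362 / 0.89)² = 2 × 3.778² = 2 × 14.27 = 28.5.
Round up to the next whole participant.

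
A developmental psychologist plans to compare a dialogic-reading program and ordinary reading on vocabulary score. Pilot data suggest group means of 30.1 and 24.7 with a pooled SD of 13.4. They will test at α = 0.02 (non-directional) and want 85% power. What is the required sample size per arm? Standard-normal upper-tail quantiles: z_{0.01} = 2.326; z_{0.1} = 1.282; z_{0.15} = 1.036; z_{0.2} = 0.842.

Cohen's d = |M₁ − M₂| / SD_pooled = |30.1 − 24.7| / 13.4 = 5.4 / 13.4 = 0.403.
For two independent groups with equal n: n = 2·((z_{α/2} + z_β) / d)².
z_{α/2} + z_β = 2.326 + 1.036 = 3.362.
n = 2 × (3.362 / 0.403)² = 2 × 8.342² = 2 × 69.60 = 139.2.
Round up to the next whole participant.

n = 140 per group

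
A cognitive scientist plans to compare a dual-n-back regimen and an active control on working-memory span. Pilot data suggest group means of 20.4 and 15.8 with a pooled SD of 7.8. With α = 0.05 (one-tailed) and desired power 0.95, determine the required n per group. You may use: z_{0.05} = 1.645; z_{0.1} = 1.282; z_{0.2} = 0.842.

n = 63 per group

Cohen's d = |M₁ − M₂| / SD_pooled = |20.4 − 15.8| / 7.8 = 4.6 / 7.8 = 0.590.
For two independent groups with equal n: n = 2·((z_{α} + z_β) / d)².
z_{α} + z_β = 1.645 + 1.645 = 3.290.
n = 2 × (3.290 / 0.590)² = 2 × 5.576² = 2 × 31.09 = 62.2.
Round up to the next whole participant.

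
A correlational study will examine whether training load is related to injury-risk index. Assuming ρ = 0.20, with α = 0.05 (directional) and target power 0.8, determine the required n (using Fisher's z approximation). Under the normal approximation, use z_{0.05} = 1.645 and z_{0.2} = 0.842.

Fisher's z: C = ½·ln((1+r)/(1−r)) = ½·ln(1.5000) = 0.2027.
n = ((z_{α} + z_β)/C)² + 3.
(1.645 + 0.842) / 0.2027 = 2.487 / 0.2027 = 12.269.
n = 12.269² + 3 = 150.54 + 3 = 153.5.
Round up.

n = 154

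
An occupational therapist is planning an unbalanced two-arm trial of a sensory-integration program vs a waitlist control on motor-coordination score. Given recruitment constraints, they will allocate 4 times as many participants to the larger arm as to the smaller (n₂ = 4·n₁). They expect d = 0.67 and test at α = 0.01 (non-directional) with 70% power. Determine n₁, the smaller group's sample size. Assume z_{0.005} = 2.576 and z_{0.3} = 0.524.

n₁ = 27

With allocation ratio k = n₂/n₁ = 4, Var(x̄₁−x̄₂) = σ²(1/n₁ + 1/(k·n₁)) = σ²·(k+1)/(k·n₁).
So n₁ = (1 + 1/k)·((z_{α/2} + z_β)/d)² = 1.250 × (3.100/0.67)².
n₁ = 1.250 × 21.41 = 26.8.
Round up: n₁ = 27, giving n₂ = 4 × 27 = 108.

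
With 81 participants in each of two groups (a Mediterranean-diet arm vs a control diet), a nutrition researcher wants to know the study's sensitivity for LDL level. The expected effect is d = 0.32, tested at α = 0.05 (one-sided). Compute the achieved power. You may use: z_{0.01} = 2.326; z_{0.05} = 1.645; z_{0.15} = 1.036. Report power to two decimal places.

power ≈ 0.65

For two equal groups, power = Φ(d·√(n/2) − z_{α}).
d·√(n/2) = 0.32 × √(81/2) = 0.32 × 6.364 = 2.036.
z_β = 2.036 − 1.645 = 0.391.
Power = Φ(0.391) = 0.652.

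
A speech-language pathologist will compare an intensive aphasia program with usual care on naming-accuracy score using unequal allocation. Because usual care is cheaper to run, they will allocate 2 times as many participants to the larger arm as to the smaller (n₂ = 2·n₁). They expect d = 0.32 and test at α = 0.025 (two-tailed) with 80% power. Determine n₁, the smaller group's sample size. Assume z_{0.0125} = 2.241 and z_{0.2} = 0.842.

With allocation ratio k = n₂/n₁ = 2, Var(x̄₁−x̄₂) = σ²(1/n₁ + 1/(k·n₁)) = σ²·(k+1)/(k·n₁).
So n₁ = (1 + 1/k)·((z_{α/2} + z_β)/d)² = 1.500 × (3.083/0.32)².
n₁ = 1.500 × 92.82 = 139.2.
Round up: n₁ = 140, giving n₂ = 2 × 140 = 280.

n₁ = 140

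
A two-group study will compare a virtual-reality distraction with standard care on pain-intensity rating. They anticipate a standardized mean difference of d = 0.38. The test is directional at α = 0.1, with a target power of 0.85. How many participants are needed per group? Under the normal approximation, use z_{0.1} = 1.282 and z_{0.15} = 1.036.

For two independent groups with equal n: n = 2·((z_{α} + z_β) / d)².
z_{α} + z_β = 1.282 + 1.036 = 2.318.
n = 2 × (2.318 / 0.38)² = 2 × 6.100² = 2 × 37.21 = 74.4.
Round up to the next whole participant.

n = 75 per group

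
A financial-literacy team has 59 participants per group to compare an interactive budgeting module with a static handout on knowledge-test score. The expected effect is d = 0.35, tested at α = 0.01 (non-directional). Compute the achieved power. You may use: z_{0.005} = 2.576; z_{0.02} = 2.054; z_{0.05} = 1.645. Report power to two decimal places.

For two equal groups, power = Φ(d·√(n/2) − z_{α/2}).
d·√(n/2) = 0.35 × √(59/2) = 0.35 × 5.431 = 1.901.
z_β = 1.901 − 2.576 = -0.675.
Power = Φ(-0.675) = 0.250.

power ≈ 0.25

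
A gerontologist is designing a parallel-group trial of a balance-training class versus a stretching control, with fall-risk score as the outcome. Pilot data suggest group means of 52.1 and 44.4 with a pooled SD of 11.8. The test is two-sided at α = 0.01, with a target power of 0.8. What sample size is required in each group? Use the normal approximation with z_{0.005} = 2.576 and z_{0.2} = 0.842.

n = 55 per group

Cohen's d = |M₁ − M₂| / SD_pooled = |52.1 − 44.4| / 11.8 = 7.7 / 11.8 = 0.653.
For two independent groups with equal n: n = 2·((z_{α/2} + z_β) / d)².
z_{α/2} + z_β = 2.576 + 0.842 = 3.418.
n = 2 × (3.418 / 0.653)² = 2 × 5.234² = 2 × 27.40 = 54.8.
Round up to the next whole participant.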